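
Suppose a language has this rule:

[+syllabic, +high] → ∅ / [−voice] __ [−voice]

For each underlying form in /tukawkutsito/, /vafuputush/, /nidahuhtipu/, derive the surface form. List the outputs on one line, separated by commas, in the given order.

tkawktsto, vafptsh, nidahhtpu

/tukawkutsito/: /u/ is a high vowel flanked by voiceless consonants /t/ and /k/, so it deletes. /u/ is a high vowel flanked by voiceless consonants /k/ and /t/, so it deletes. /i/ is a high vowel flanked by voiceless consonants /s/ and /t/, so it deletes. → [tkawktsto].
/vafuputush/: /u/ is a high vowel flanked by voiceless consonants /f/ and /p/, so it deletes. /u/ is a high vowel flanked by voiceless consonants /p/ and /t/, so it deletes. /u/ is a high vowel flanked by voiceless consonants /t/ and /s/, so it deletes. → [vafptsh].
/nidahuhtipu/: /u/ is a high vowel flanked by voiceless consonants /h/ and /h/, so it deletes. /i/ is a high vowel flanked by voiceless consonants /t/ and /p/, so it deletes. → [nidahhtpu].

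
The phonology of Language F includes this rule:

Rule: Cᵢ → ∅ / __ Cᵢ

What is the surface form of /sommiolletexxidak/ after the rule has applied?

/mm/ is a geminate; the first /m/ deletes.
/ll/ is a geminate; the first /l/ deletes.
/xx/ is a geminate; the first /x/ deletes.
The other instances of /s/, /m/, /l/, /t/, /x/, /d/, /k/ do not occur in the required environment and remain unchanged.
Surface form: [somioletexidak].

somioletexidak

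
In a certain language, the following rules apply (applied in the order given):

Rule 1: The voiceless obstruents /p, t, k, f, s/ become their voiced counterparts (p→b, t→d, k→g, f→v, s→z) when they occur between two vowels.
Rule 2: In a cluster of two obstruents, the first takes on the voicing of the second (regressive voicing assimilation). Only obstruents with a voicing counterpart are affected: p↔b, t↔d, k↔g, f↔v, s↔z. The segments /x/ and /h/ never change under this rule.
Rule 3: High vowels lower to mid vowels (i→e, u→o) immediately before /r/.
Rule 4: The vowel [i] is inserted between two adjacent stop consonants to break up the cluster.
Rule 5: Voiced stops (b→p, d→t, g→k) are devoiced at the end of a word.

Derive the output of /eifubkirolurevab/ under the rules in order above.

eivupikerolorevap

Rule 1 (intervocalic voicing): /f/ is a voiceless obstruent between vowels /i/ and /u/, so it voices to [v]. /eifubkirolurevab/ → eivubkirolurevab.
Rule 2 (regressive voicing assimilation): /b/ precedes the voiceless obstruent /k/, so it devoices to [p] by assimilation. /eivubkirolurevab/ → eivupkirolurevab.
Rule 3 (pre-rhotic lowering): /i/ is a high vowel immediately before /r/, so it lowers to [e]. /u/ is a high vowel immediately before /r/, so it lowers to [o]. /eivupkirolurevab/ → eivupkerolorevab.
Rule 4 (stop-cluster i-epenthesis): /p/ and /k/ form a stop–stop cluster, so [i] is inserted between them. /eivupkerolorevab/ → eivupikerolorevab.
Rule 5 (final devoicing): /b/ is a voiced stop in word-final position, so it devoices to [p]. /eivupikerolorevab/ → eivupikerolorevap.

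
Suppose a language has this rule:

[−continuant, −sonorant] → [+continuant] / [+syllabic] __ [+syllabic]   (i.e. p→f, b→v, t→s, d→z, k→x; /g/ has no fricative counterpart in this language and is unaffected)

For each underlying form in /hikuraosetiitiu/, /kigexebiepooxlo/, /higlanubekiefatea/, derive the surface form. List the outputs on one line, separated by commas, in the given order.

/hikuraosetiitiu/: /k/ is a stop between vowels /i/ and /u/, so it spirantizes to the fricative [x]. /t/ is a stop between vowels /e/ and /i/, so it spirantizes to the fricative [s]. /t/ is a stop between vowels /i/ and /i/, so it spirantizes to the fricative [s]. → [hixuraosesiisiu].
/kigexebiepooxlo/: /b/ is a stop between vowels /e/ and /i/, so it spirantizes to the fricative [v]. /p/ is a stop between vowels /e/ and /o/, so it spirantizes to the fricative [f]. → [kigexeviefooxlo].
/higlanubekiefatea/: /b/ is a stop between vowels /u/ and /e/, so it spirantizes to the fricative [v]. /k/ is a stop between vowels /e/ and /i/, so it spirantizes to the fricative [x]. /t/ is a stop between vowels /a/ and /e/, so it spirantizes to the fricative [s]. → [higlanuvexiefasea].

hixuraosesiisiu, kigexeviefooxlo, higlanuvexiefasea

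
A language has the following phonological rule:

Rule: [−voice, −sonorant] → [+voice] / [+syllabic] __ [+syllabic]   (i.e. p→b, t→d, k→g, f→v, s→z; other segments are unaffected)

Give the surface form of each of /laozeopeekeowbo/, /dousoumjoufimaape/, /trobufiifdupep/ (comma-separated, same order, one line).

/laozeopeekeowbo/: /p/ is a voiceless obstruent between vowels /o/ and /e/, so it voices to [b]. /k/ is a voiceless obstruent between vowels /e/ and /e/, so it voices to [g]. → [laozeobeegeowbo].
/dousoumjoufimaape/: /s/ is a voiceless obstruent between vowels /u/ and /o/, so it voices to [z]. /f/ is a voiceless obstruent between vowels /u/ and /i/, so it voices to [v]. /p/ is a voiceless obstruent between vowels /a/ and /e/, so it voices to [b]. → [douzoumjouvimaabe].
/trobufiifdupep/: /f/ is a voiceless obstruent between vowels /u/ and /i/, so it voices to [v]. /p/ is a voiceless obstruent between vowels /u/ and /e/, so it voices to [b]. → [trobuviifdubep].

laozeobeegeowbo, douzoumjouvimaabe, trobuviifdubep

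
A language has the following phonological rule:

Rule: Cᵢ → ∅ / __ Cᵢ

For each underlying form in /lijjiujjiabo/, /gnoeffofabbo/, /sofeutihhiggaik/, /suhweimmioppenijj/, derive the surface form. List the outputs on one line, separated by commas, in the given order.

/lijjiujjiabo/: /jj/ is a geminate; the first /j/ deletes. /jj/ is a geminate; the first /j/ deletes. → [lijiujiabo].
/gnoeffofabbo/: /ff/ is a geminate; the first /f/ deletes. /bb/ is a geminate; the first /b/ deletes. → [gnoefofabo].
/sofeutihhiggaik/: /hh/ is a geminate; the first /h/ deletes. /gg/ is a geminate; the first /g/ deletes. → [sofeutihigaik].
/suhweimmioppenijj/: /mm/ is a geminate; the first /m/ deletes. /pp/ is a geminate; the first /p/ deletes. /jj/ is a geminate; the first /j/ deletes. → [suhweimiopenij].

lijiujiabo, gnoefofabo, sofeutihigaik, suhweimiopenij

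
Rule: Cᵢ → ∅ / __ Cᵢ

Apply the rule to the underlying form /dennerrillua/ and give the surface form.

denerilua

/nn/ is a geminate; the first /n/ deletes.
/rr/ is a geminate; the first /r/ deletes.
/ll/ is a geminate; the first /l/ deletes.
The other instances of /d/, /n/, /r/, /l/ do not occur in the required environment and remain unchanged.
Surface form: [denerilua].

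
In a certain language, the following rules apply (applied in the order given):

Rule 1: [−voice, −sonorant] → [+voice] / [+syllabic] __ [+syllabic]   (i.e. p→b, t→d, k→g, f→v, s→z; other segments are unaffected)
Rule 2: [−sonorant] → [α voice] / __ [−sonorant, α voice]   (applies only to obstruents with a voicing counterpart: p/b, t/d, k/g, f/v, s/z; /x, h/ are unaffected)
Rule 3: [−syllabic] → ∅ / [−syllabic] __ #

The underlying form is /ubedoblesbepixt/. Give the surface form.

Rule 1 (intervocalic voicing): /p/ is a voiceless obstruent between vowels /e/ and /i/, so it voices to [b]. /ubedoblesbepixt/ → ubedoblesbebixt.
Rule 2 (regressive voicing assimilation): /s/ precedes the voiced obstruent /b/, so it voices to [z] by assimilation. /ubedoblesbebixt/ → ubedoblezbebixt.
Rule 3 (final cluster simplification): /t/ is the second consonant of a word-final cluster /xt/, so it deletes. /ubedoblezbebixt/ → ubedoblezbebix.

ubedoblezbebix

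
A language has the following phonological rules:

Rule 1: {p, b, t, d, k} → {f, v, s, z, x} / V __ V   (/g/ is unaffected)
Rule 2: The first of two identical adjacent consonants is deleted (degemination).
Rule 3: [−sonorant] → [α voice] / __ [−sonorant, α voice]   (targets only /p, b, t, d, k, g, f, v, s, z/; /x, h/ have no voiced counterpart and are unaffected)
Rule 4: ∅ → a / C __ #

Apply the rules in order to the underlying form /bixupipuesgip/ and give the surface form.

bixufifuezgipa

Rule 1 (intervocalic spirantization): /p/ is a stop between vowels /u/ and /i/, so it spirantizes to the fricative [f]. /p/ is a stop between vowels /i/ and /u/, so it spirantizes to the fricative [f]. /bixupipuesgip/ → bixufifuesgip.
Rule 2 (degemination): no segment meets the environment; /bixufifuesgip/ is unchanged.
Rule 3 (regressive voicing assimilation): /s/ precedes the voiced obstruent /g/, so it voices to [z] by assimilation. /bixufifuesgip/ → bixufifuezgip.
Rule 4 (final a-epenthesis): the form ends in the consonant /p/, so [a] is inserted word-finally. /bixufifuezgip/ → bixufifuezgipa.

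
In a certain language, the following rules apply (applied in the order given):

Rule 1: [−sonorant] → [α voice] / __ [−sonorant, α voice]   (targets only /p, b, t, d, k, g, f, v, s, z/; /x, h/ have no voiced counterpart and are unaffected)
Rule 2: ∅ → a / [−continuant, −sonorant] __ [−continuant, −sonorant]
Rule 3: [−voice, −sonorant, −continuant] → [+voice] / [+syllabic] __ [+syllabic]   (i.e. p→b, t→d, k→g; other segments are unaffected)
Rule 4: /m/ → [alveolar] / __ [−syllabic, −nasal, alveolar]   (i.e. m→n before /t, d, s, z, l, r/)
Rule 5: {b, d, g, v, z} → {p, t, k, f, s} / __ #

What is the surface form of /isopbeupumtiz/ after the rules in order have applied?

Rule 1 (regressive voicing assimilation): /p/ precedes the voiced obstruent /b/, so it voices to [b] by assimilation. /isopbeupumtiz/ → isobbeupumtiz.
Rule 2 (stop-cluster a-epenthesis): /b/ and /b/ form a stop–stop cluster, so [a] is inserted between them. /isobbeupumtiz/ → isobabeupumtiz.
Rule 3 (intervocalic voicing): /p/ is a voiceless stop between vowels /u/ and /u/, so it voices to [b]. /isobabeupumtiz/ → isobabeubumtiz.
Rule 4 (nasal place assimilation): /m/ precedes the alveolar consonant /t/, so it assimilates in place to [n]. /isobabeubumtiz/ → isobabeubuntiz.
Rule 5 (final devoicing): /z/ is a voiced obstruent in word-final position, so it devoices to [s]. /isobabeubuntiz/ → isobabeubuntis.

isobabeubuntis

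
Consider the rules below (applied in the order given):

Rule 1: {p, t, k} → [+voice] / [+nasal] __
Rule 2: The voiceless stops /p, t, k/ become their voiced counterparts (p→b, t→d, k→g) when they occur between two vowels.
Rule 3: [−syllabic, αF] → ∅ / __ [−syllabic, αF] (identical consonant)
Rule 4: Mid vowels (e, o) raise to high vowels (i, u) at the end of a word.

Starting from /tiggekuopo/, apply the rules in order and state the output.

tigeguobu

Rule 1 (post-nasal voicing): no segment meets the environment; /tiggekuopo/ is unchanged.
Rule 2 (intervocalic voicing): /k/ is a voiceless stop between vowels /e/ and /u/, so it voices to [g]. /p/ is a voiceless stop between vowels /o/ and /o/, so it voices to [b]. /tiggekuopo/ → tiggeguobo.
Rule 3 (degemination): /gg/ is a geminate; the first /g/ deletes. /tiggeguobo/ → tigeguobo.
Rule 4 (final vowel raising): /o/ is a mid vowel in word-final position, so it raises to [u]. /tigeguobo/ → tigeguobu.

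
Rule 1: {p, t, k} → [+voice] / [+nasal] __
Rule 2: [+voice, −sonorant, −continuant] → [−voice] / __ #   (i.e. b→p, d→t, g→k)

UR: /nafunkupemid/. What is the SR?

nafungupemit

Rule 1 (post-nasal voicing): /k/ is a voiceless stop immediately after the nasal /n/, so it voices to [g]. /nafunkupemid/ → nafungupemid.
Rule 2 (final devoicing): /d/ is a voiced stop in word-final position, so it devoices to [t]. /nafungupemid/ → nafungupemit.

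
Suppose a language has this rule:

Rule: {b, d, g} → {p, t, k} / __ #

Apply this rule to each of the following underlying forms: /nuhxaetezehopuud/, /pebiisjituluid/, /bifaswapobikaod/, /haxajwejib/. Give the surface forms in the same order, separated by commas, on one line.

/nuhxaetezehopuud/: /d/ is a voiced stop in word-final position, so it devoices to [t]. → [nuhxaetezehopuut].
/pebiisjituluid/: /d/ is a voiced stop in word-final position, so it devoices to [t]. → [pebiisjituluit].
/bifaswapobikaod/: /d/ is a voiced stop in word-final position, so it devoices to [t]. → [bifaswapobikaot].
/haxajwejib/: /b/ is a voiced stop in word-final position, so it devoices to [p]. → [haxajwejip].

nuhxaetezehopuut, pebiisjituluit, bifaswapobikaot, haxajwejip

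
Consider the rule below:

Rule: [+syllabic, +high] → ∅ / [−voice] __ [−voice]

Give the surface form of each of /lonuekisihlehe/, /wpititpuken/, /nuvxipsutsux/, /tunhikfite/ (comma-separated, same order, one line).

lonuekshlehe, wpttpken, nuvxpstsx, tunhkfte

/lonuekisihlehe/: /i/ is a high vowel flanked by voiceless consonants /k/ and /s/, so it deletes. /i/ is a high vowel flanked by voiceless consonants /s/ and /h/, so it deletes. → [lonuekshlehe].
/wpititpuken/: /i/ is a high vowel flanked by voiceless consonants /p/ and /t/, so it deletes. /i/ is a high vowel flanked by voiceless consonants /t/ and /t/, so it deletes. /u/ is a high vowel flanked by voiceless consonants /p/ and /k/, so it deletes. → [wpttpken].
/nuvxipsutsux/: /i/ is a high vowel flanked by voiceless consonants /x/ and /p/, so it deletes. /u/ is a high vowel flanked by voiceless consonants /s/ and /t/, so it deletes. /u/ is a high vowel flanked by voiceless consonants /s/ and /x/, so it deletes. → [nuvxpstsx].
/tunhikfite/: /i/ is a high vowel flanked by voiceless consonants /h/ and /k/, so it deletes. /i/ is a high vowel flanked by voiceless consonants /f/ and /t/, so it deletes. → [tunhkfte].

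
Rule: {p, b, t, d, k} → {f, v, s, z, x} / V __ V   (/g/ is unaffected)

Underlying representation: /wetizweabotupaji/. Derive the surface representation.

wesizweavosufaji

/t/ is a stop between vowels /e/ and /i/, so it spirantizes to the fricative [s].
/b/ is a stop between vowels /a/ and /o/, so it spirantizes to the fricative [v].
/t/ is a stop between vowels /o/ and /u/, so it spirantizes to the fricative [s].
/p/ is a stop between vowels /u/ and /a/, so it spirantizes to the fricative [f].
Surface form: [wesizweavosufaji].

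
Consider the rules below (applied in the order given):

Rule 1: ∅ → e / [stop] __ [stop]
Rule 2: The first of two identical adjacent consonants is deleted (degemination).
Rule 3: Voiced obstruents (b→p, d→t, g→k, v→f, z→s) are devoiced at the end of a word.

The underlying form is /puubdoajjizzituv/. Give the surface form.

puubedoajizituf

Rule 1 (stop-cluster e-epenthesis): /b/ and /d/ form a stop–stop cluster, so [e] is inserted between them. /puubdoajjizzituv/ → puubedoajjizzituv.
Rule 2 (degemination): /jj/ is a geminate; the first /j/ deletes. /zz/ is a geminate; the first /z/ deletes. /puubedoajjizzituv/ → puubedoajizituv.
Rule 3 (final devoicing): /v/ is a voiced obstruent in word-final position, so it devoices to [f]. /puubedoajizituv/ → puubedoajizituf.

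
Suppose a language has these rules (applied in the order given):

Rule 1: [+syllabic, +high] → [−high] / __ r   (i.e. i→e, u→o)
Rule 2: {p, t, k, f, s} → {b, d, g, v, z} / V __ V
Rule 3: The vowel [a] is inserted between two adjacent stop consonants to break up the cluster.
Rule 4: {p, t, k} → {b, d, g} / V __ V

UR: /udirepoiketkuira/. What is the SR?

Rule 1 (pre-rhotic lowering): /i/ is a high vowel immediately before /r/, so it lowers to [e]. /i/ is a high vowel immediately before /r/, so it lowers to [e]. /udirepoiketkuira/ → uderepoiketkuera.
Rule 2 (intervocalic voicing): /p/ is a voiceless obstruent between vowels /e/ and /o/, so it voices to [b]. /k/ is a voiceless obstruent between vowels /i/ and /e/, so it voices to [g]. /uderepoiketkuera/ → udereboigetkuera.
Rule 3 (stop-cluster a-epenthesis): /t/ and /k/ form a stop–stop cluster, so [a] is inserted between them. /udereboigetkuera/ → udereboigetakuera.
Rule 4 (intervocalic voicing): /t/ is a voiceless stop between vowels /e/ and /a/, so it voices to [d]. /k/ is a voiceless stop between vowels /a/ and /u/, so it voices to [g]. /udereboigetakuera/ → udereboigedaguera.

udereboigedaguera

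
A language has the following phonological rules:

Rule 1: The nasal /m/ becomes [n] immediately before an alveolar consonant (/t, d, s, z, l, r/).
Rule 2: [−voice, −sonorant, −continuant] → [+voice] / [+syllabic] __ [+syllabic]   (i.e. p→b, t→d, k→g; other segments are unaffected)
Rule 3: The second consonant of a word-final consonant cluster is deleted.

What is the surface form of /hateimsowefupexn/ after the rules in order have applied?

hadeinsowefubex

Rule 1 (nasal place assimilation): /m/ precedes the alveolar consonant /s/, so it assimilates in place to [n]. /hateimsowefupexn/ → hateinsowefupexn.
Rule 2 (intervocalic voicing): /t/ is a voiceless stop between vowels /a/ and /e/, so it voices to [d]. /p/ is a voiceless stop between vowels /u/ and /e/, so it voices to [b]. /hateinsowefupexn/ → hadeinsowefubexn.
Rule 3 (final cluster simplification): /n/ is the second consonant of a word-final cluster /xn/, so it deletes. /hadeinsowefubexn/ → hadeinsowefubex.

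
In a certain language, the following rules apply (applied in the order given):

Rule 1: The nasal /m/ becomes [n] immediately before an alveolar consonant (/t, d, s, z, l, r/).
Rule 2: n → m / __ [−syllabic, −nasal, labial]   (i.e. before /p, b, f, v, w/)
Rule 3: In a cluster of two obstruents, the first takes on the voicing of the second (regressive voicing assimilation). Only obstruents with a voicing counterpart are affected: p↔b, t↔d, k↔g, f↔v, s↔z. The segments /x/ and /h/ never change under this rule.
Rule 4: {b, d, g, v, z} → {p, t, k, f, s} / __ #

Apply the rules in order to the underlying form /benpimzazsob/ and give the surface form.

Rule 1 (nasal place assimilation): /m/ precedes the alveolar consonant /z/, so it assimilates in place to [n]. /benpimzazsob/ → benpinzazsob.
Rule 2 (nasal place assimilation): /n/ precedes the labial consonant /p/, so it assimilates in place to [m]. /benpinzazsob/ → bempinzazsob.
Rule 3 (regressive voicing assimilation): /z/ precedes the voiceless obstruent /s/, so it devoices to [s] by assimilation. /bempinzazsob/ → bempinzassob.
Rule 4 (final devoicing): /b/ is a voiced obstruent in word-final position, so it devoices to [p]. /bempinzassob/ → bempinzassop.

bempinzassop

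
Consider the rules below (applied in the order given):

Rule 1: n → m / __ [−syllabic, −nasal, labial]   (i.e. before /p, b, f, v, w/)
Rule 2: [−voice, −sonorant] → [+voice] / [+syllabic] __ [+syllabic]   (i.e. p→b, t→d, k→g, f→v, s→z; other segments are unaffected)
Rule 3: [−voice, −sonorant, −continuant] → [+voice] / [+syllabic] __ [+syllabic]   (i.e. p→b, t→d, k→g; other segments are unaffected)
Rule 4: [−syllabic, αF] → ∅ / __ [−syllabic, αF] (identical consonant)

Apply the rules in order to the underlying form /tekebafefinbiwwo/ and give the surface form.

Rule 1 (nasal place assimilation): /n/ precedes the labial consonant /b/, so it assimilates in place to [m]. /tekebafefinbiwwo/ → tekebafefimbiwwo.
Rule 2 (intervocalic voicing): /k/ is a voiceless obstruent between vowels /e/ and /e/, so it voices to [g]. /f/ is a voiceless obstruent between vowels /a/ and /e/, so it voices to [v]. /f/ is a voiceless obstruent between vowels /e/ and /i/, so it voices to [v]. /tekebafefimbiwwo/ → tegebavevimbiwwo.
Rule 3 (intervocalic voicing): no segment meets the environment; /tegebavevimbiwwo/ is unchanged.
Rule 4 (degemination): /ww/ is a geminate; the first /w/ deletes. /tegebavevimbiwwo/ → tegebavevimbiwo.

tegebavevimbiwo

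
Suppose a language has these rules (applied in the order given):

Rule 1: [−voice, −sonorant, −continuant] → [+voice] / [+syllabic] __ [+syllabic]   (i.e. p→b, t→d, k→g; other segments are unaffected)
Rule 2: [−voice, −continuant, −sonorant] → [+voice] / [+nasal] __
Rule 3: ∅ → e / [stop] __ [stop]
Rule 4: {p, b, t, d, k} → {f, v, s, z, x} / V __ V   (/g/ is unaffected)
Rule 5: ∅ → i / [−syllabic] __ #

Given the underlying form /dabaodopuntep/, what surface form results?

davaozovundepi

Rule 1 (intervocalic voicing): /p/ is a voiceless stop between vowels /o/ and /u/, so it voices to [b]. /dabaodopuntep/ → dabaodobuntep.
Rule 2 (post-nasal voicing): /t/ is a voiceless stop immediately after the nasal /n/, so it voices to [d]. /dabaodobuntep/ → dabaodobundep.
Rule 3 (stop-cluster e-epenthesis): no segment meets the environment; /dabaodobundep/ is unchanged.
Rule 4 (intervocalic spirantization): /b/ is a stop between vowels /a/ and /a/, so it spirantizes to the fricative [v]. /d/ is a stop between vowels /o/ and /o/, so it spirantizes to the fricative [z]. /b/ is a stop between vowels /o/ and /u/, so it spirantizes to the fricative [v]. /dabaodobundep/ → davaozovundep.
Rule 5 (final i-epenthesis): the form ends in the consonant /p/, so [i] is inserted word-finally. /davaozovundep/ → davaozovundepi.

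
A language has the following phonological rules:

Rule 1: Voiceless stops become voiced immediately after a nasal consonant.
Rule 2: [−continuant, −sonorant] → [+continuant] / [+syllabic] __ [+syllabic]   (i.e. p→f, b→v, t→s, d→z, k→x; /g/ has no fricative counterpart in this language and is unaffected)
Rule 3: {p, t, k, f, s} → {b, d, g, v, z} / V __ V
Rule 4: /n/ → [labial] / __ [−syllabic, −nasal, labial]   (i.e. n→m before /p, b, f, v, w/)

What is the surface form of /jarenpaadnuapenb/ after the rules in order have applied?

jarembaadnuavemb

Rule 1 (post-nasal voicing): /p/ is a voiceless stop immediately after the nasal /n/, so it voices to [b]. /jarenpaadnuapenb/ → jarenbaadnuapenb.
Rule 2 (intervocalic spirantization): /p/ is a stop between vowels /a/ and /e/, so it spirantizes to the fricative [f]. /jarenbaadnuapenb/ → jarenbaadnuafenb.
Rule 3 (intervocalic voicing): /f/ is a voiceless obstruent between vowels /a/ and /e/, so it voices to [v]. /jarenbaadnuafenb/ → jarenbaadnuavenb.
Rule 4 (nasal place assimilation): /n/ precedes the labial consonant /b/, so it assimilates in place to [m]. /n/ precedes the labial consonant /b/, so it assimilates in place to [m]. /jarenbaadnuavenb/ → jarembaadnuavemb.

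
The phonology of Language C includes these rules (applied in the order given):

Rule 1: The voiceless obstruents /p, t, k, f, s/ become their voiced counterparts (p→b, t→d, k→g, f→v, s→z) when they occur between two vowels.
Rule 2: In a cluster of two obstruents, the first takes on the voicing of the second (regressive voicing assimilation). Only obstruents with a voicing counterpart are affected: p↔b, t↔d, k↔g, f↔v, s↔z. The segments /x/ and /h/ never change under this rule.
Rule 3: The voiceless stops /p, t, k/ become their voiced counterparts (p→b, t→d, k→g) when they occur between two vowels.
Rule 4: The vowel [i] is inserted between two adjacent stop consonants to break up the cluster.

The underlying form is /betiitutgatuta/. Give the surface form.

Rule 1 (intervocalic voicing): /t/ is a voiceless obstruent between vowels /e/ and /i/, so it voices to [d]. /t/ is a voiceless obstruent between vowels /i/ and /u/, so it voices to [d]. /t/ is a voiceless obstruent between vowels /a/ and /u/, so it voices to [d]. /t/ is a voiceless obstruent between vowels /u/ and /a/, so it voices to [d]. /betiitutgatuta/ → bediidutgaduda.
Rule 2 (regressive voicing assimilation): /t/ precedes the voiced obstruent /g/, so it voices to [d] by assimilation. /bediidutgaduda/ → bediidudgaduda.
Rule 3 (intervocalic voicing): no segment meets the environment; /bediidudgaduda/ is unchanged.
Rule 4 (stop-cluster i-epenthesis): /d/ and /g/ form a stop–stop cluster, so [i] is inserted between them. /bediidudgaduda/ → bediidudigaduda.

bediidudigaduda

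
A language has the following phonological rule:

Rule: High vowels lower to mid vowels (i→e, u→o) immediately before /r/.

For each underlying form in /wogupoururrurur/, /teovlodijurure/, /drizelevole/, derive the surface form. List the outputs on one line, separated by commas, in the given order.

/wogupoururrurur/: /u/ is a high vowel immediately before /r/, so it lowers to [o]. /u/ is a high vowel immediately before /r/, so it lowers to [o]. /u/ is a high vowel immediately before /r/, so it lowers to [o]. /u/ is a high vowel immediately before /r/, so it lowers to [o]. → [wogupoororroror].
/teovlodijurure/: /u/ is a high vowel immediately before /r/, so it lowers to [o]. /u/ is a high vowel immediately before /r/, so it lowers to [o]. → [teovlodijorore].
/drizelevole/: the rule's environment is not met; surfaces unchanged as [drizelevole].

wogupoororroror, teovlodijorore, drizelevole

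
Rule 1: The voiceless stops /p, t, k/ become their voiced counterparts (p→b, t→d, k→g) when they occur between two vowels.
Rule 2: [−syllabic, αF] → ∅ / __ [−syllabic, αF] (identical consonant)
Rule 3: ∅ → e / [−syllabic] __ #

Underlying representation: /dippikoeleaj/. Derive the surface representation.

Rule 1 (intervocalic voicing): /k/ is a voiceless stop between vowels /i/ and /o/, so it voices to [g]. /dippikoeleaj/ → dippigoeleaj.
Rule 2 (degemination): /pp/ is a geminate; the first /p/ deletes. /dippigoeleaj/ → dipigoeleaj.
Rule 3 (final e-epenthesis): the form ends in the consonant /j/, so [e] is inserted word-finally. /dipigoeleaj/ → dipigoeleaje.

dipigoeleaje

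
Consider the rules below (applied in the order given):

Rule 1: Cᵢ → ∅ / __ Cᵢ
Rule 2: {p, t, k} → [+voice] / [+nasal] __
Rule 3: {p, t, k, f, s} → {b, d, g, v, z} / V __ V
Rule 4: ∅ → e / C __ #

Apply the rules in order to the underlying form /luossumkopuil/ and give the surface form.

Rule 1 (degemination): /ss/ is a geminate; the first /s/ deletes. /luossumkopuil/ → luosumkopuil.
Rule 2 (post-nasal voicing): /k/ is a voiceless stop immediately after the nasal /m/, so it voices to [g]. /luosumkopuil/ → luosumgopuil.
Rule 3 (intervocalic voicing): /s/ is a voiceless obstruent between vowels /o/ and /u/, so it voices to [z]. /p/ is a voiceless obstruent between vowels /o/ and /u/, so it voices to [b]. /luosumgopuil/ → luozumgobuil.
Rule 4 (final e-epenthesis): the form ends in the consonant /l/, so [e] is inserted word-finally. /luozumgobuil/ → luozumgobuile.

luozumgobuile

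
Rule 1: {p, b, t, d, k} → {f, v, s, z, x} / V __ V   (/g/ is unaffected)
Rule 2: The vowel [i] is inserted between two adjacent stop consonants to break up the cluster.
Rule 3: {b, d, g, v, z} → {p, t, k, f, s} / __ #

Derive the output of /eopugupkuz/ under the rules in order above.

eofugupikus

Rule 1 (intervocalic spirantization): /p/ is a stop between vowels /o/ and /u/, so it spirantizes to the fricative [f]. /eopugupkuz/ → eofugupkuz.
Rule 2 (stop-cluster i-epenthesis): /p/ and /k/ form a stop–stop cluster, so [i] is inserted between them. /eofugupkuz/ → eofugupikuz.
Rule 3 (final devoicing): /z/ is a voiced obstruent in word-final position, so it devoices to [s]. /eofugupikuz/ → eofugupikus.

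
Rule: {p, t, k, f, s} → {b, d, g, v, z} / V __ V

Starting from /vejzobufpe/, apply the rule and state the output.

vejzobufpe

No segment of /vejzobufpe/ meets the structural description of the rule, so the form surfaces unchanged.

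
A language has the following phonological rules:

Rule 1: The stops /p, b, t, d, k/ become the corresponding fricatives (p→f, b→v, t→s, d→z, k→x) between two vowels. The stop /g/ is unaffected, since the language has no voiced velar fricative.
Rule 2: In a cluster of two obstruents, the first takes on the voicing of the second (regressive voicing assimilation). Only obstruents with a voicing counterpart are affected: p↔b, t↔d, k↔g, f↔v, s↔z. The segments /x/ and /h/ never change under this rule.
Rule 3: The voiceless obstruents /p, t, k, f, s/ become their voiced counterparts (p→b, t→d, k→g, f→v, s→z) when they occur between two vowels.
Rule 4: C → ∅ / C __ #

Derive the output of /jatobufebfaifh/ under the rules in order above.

Rule 1 (intervocalic spirantization): /t/ is a stop between vowels /a/ and /o/, so it spirantizes to the fricative [s]. /b/ is a stop between vowels /o/ and /u/, so it spirantizes to the fricative [v]. /jatobufebfaifh/ → jasovufebfaifh.
Rule 2 (regressive voicing assimilation): /b/ precedes the voiceless obstruent /f/, so it devoices to [p] by assimilation. /jasovufebfaifh/ → jasovufepfaifh.
Rule 3 (intervocalic voicing): /s/ is a voiceless obstruent between vowels /a/ and /o/, so it voices to [z]. /f/ is a voiceless obstruent between vowels /u/ and /e/, so it voices to [v]. /jasovufepfaifh/ → jazovuvepfaifh.
Rule 4 (final cluster simplification): /h/ is the second consonant of a word-final cluster /fh/, so it deletes. /jazovuvepfaifh/ → jazovuvepfaif.

jazovuvepfaif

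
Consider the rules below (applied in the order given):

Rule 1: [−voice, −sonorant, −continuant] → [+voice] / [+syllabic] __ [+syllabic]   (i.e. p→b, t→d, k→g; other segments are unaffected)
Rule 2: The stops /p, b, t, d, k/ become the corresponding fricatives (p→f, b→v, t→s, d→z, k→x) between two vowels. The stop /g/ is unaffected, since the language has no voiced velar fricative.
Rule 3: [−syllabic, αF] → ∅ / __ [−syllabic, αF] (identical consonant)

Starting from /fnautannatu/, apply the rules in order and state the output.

fnauzanazu

Rule 1 (intervocalic voicing): /t/ is a voiceless stop between vowels /u/ and /a/, so it voices to [d]. /t/ is a voiceless stop between vowels /a/ and /u/, so it voices to [d]. /fnautannatu/ → fnaudannadu.
Rule 2 (intervocalic spirantization): /d/ is a stop between vowels /u/ and /a/, so it spirantizes to the fricative [z]. /d/ is a stop between vowels /a/ and /u/, so it spirantizes to the fricative [z]. /fnaudannadu/ → fnauzannazu.
Rule 3 (degemination): /nn/ is a geminate; the first /n/ deletes. /fnauzannazu/ → fnauzanazu.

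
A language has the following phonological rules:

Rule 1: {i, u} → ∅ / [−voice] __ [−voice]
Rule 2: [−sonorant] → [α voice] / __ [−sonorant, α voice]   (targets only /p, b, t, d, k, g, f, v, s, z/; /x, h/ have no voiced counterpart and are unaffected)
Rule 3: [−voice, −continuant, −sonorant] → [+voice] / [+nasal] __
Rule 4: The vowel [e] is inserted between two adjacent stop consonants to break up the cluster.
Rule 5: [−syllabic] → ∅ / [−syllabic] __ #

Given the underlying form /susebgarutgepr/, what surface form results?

ssebegarudegep

Rule 1 (high vowel syncope): /u/ is a high vowel flanked by voiceless consonants /s/ and /s/, so it deletes. /susebgarutgepr/ → ssebgarutgepr.
Rule 2 (regressive voicing assimilation): /t/ precedes the voiced obstruent /g/, so it voices to [d] by assimilation. /ssebgarutgepr/ → ssebgarudgepr.
Rule 3 (post-nasal voicing): no segment meets the environment; /ssebgarudgepr/ is unchanged.
Rule 4 (stop-cluster e-epenthesis): /b/ and /g/ form a stop–stop cluster, so [e] is inserted between them. /d/ and /g/ form a stop–stop cluster, so [e] is inserted between them. /ssebgarudgepr/ → ssebegarudegepr.
Rule 5 (final cluster simplification): /r/ is the second consonant of a word-final cluster /pr/, so it deletes. /ssebegarudegepr/ → ssebegarudegep.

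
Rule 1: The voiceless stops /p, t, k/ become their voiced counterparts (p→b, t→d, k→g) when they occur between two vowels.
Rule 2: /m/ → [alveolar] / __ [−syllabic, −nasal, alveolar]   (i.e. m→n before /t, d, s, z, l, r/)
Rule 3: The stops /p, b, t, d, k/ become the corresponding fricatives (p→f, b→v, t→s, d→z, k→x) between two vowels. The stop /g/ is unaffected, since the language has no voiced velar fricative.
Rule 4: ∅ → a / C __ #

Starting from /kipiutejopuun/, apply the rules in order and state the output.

kiviuzejovuuna

Rule 1 (intervocalic voicing): /p/ is a voiceless stop between vowels /i/ and /i/, so it voices to [b]. /t/ is a voiceless stop between vowels /u/ and /e/, so it voices to [d]. /p/ is a voiceless stop between vowels /o/ and /u/, so it voices to [b]. /kipiutejopuun/ → kibiudejobuun.
Rule 2 (nasal place assimilation): no segment meets the environment; /kibiudejobuun/ is unchanged.
Rule 3 (intervocalic spirantization): /b/ is a stop between vowels /i/ and /i/, so it spirantizes to the fricative [v]. /d/ is a stop between vowels /u/ and /e/, so it spirantizes to the fricative [z]. /b/ is a stop between vowels /o/ and /u/, so it spirantizes to the fricative [v]. /kibiudejobuun/ → kiviuzejovuun.
Rule 4 (final a-epenthesis): the form ends in the consonant /n/, so [a] is inserted word-finally. /kiviuzejovuun/ → kiviuzejovuuna.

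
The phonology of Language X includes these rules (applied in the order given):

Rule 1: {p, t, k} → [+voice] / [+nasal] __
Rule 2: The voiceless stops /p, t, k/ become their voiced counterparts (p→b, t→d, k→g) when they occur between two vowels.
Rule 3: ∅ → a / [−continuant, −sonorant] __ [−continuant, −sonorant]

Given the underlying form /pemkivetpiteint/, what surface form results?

pemgivetapideind

Rule 1 (post-nasal voicing): /k/ is a voiceless stop immediately after the nasal /m/, so it voices to [g]. /t/ is a voiceless stop immediately after the nasal /n/, so it voices to [d]. /pemkivetpiteint/ → pemgivetpiteind.
Rule 2 (intervocalic voicing): /t/ is a voiceless stop between vowels /i/ and /e/, so it voices to [d]. /pemgivetpiteind/ → pemgivetpideind.
Rule 3 (stop-cluster a-epenthesis): /t/ and /p/ form a stop–stop cluster, so [a] is inserted between them. /pemgivetpideind/ → pemgivetapideind.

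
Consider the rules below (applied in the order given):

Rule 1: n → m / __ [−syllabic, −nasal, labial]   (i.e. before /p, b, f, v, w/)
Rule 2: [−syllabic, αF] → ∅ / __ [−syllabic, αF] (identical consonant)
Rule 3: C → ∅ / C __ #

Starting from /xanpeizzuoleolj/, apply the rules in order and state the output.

xampeizuoleol

Rule 1 (nasal place assimilation): /n/ precedes the labial consonant /p/, so it assimilates in place to [m]. /xanpeizzuoleolj/ → xampeizzuoleolj.
Rule 2 (degemination): /zz/ is a geminate; the first /z/ deletes. /xampeizzuoleolj/ → xampeizuoleolj.
Rule 3 (final cluster simplification): /j/ is the second consonant of a word-final cluster /lj/, so it deletes. /xampeizuoleolj/ → xampeizuoleol.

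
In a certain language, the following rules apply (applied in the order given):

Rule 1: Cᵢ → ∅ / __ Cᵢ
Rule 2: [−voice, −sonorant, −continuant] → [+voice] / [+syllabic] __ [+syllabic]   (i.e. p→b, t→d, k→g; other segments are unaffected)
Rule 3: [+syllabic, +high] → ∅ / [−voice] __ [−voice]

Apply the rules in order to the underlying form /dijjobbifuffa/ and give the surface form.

dijobiffa

Rule 1 (degemination): /jj/ is a geminate; the first /j/ deletes. /bb/ is a geminate; the first /b/ deletes. /ff/ is a geminate; the first /f/ deletes. /dijjobbifuffa/ → dijobifufa.
Rule 2 (intervocalic voicing): no segment meets the environment; /dijobifufa/ is unchanged.
Rule 3 (high vowel syncope): /u/ is a high vowel flanked by voiceless consonants /f/ and /f/, so it deletes. /dijobifufa/ → dijobiffa.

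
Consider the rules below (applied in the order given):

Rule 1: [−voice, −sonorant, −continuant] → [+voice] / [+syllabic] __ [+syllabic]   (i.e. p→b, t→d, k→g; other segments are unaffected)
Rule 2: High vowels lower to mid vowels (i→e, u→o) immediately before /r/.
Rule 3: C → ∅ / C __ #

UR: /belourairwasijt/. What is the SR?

belooraerwasij

Rule 1 (intervocalic voicing): no segment meets the environment; /belourairwasijt/ is unchanged.
Rule 2 (pre-rhotic lowering): /u/ is a high vowel immediately before /r/, so it lowers to [o]. /i/ is a high vowel immediately before /r/, so it lowers to [e]. /belourairwasijt/ → belooraerwasijt.
Rule 3 (final cluster simplification): /t/ is the second consonant of a word-final cluster /jt/, so it deletes. /belooraerwasijt/ → belooraerwasij.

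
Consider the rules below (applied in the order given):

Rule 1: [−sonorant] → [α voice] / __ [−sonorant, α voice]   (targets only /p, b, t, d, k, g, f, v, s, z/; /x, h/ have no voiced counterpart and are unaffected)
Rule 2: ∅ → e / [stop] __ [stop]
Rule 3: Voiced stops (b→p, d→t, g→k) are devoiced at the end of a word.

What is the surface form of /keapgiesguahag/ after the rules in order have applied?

Rule 1 (regressive voicing assimilation): /p/ precedes the voiced obstruent /g/, so it voices to [b] by assimilation. /s/ precedes the voiced obstruent /g/, so it voices to [z] by assimilation. /keapgiesguahag/ → keabgiezguahag.
Rule 2 (stop-cluster e-epenthesis): /b/ and /g/ form a stop–stop cluster, so [e] is inserted between them. /keabgiezguahag/ → keabegiezguahag.
Rule 3 (final devoicing): /g/ is a voiced stop in word-final position, so it devoices to [k]. /keabegiezguahag/ → keabegiezguahak.

keabegiezguahak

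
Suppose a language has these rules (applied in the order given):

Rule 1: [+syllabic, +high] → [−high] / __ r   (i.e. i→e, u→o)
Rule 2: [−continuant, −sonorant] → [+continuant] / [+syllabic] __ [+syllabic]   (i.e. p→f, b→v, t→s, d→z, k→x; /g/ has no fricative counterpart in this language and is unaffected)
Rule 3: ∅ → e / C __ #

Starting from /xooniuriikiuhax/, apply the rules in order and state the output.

Rule 1 (pre-rhotic lowering): /u/ is a high vowel immediately before /r/, so it lowers to [o]. /xooniuriikiuhax/ → xoonioriikiuhax.
Rule 2 (intervocalic spirantization): /k/ is a stop between vowels /i/ and /i/, so it spirantizes to the fricative [x]. /xoonioriikiuhax/ → xoonioriixiuhax.
Rule 3 (final e-epenthesis): the form ends in the consonant /x/, so [e] is inserted word-finally. /xoonioriixiuhax/ → xoonioriixiuhaxe.

xoonioriixiuhaxe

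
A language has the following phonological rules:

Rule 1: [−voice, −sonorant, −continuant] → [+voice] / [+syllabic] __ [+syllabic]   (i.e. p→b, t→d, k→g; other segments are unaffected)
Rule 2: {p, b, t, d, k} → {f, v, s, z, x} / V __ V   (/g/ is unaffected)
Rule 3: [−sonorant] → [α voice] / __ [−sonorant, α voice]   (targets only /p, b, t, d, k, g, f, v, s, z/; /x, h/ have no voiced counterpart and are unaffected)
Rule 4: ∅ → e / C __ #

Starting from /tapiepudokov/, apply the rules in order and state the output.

tavievuzogove

Rule 1 (intervocalic voicing): /p/ is a voiceless stop between vowels /a/ and /i/, so it voices to [b]. /p/ is a voiceless stop between vowels /e/ and /u/, so it voices to [b]. /k/ is a voiceless stop between vowels /o/ and /o/, so it voices to [g]. /tapiepudokov/ → tabiebudogov.
Rule 2 (intervocalic spirantization): /b/ is a stop between vowels /a/ and /i/, so it spirantizes to the fricative [v]. /b/ is a stop between vowels /e/ and /u/, so it spirantizes to the fricative [v]. /d/ is a stop between vowels /u/ and /o/, so it spirantizes to the fricative [z]. /tabiebudogov/ → tavievuzogov.
Rule 3 (regressive voicing assimilation): no segment meets the environment; /tavievuzogov/ is unchanged.
Rule 4 (final e-epenthesis): the form ends in the consonant /v/, so [e] is inserted word-finally. /tavievuzogov/ → tavievuzogove.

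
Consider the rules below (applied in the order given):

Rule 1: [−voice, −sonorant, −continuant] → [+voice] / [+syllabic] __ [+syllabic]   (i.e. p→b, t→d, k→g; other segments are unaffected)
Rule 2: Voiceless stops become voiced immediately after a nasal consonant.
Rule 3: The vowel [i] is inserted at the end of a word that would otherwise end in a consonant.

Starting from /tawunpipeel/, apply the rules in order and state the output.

Rule 1 (intervocalic voicing): /p/ is a voiceless stop between vowels /i/ and /e/, so it voices to [b]. /tawunpipeel/ → tawunpibeel.
Rule 2 (post-nasal voicing): /p/ is a voiceless stop immediately after the nasal /n/, so it voices to [b]. /tawunpibeel/ → tawunbibeel.
Rule 3 (final i-epenthesis): the form ends in the consonant /l/, so [i] is inserted word-finally. /tawunbibeel/ → tawunbibeeli.

tawunbibeeli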